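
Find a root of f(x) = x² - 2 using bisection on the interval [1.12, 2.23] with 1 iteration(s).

f(x) = x² - 2
Initial interval: [1.12, 2.23]

Iteration 1:
  c_1 = (1.120000 + 2.230000)/2 = 1.675000
  f(c_1) = f(1.675000) = 0.805625
  f(a) × f(c) < 0, new interval: [1.120000, 1.675000]

After 1 iteration(s), the approximation is c_1 = 1.675000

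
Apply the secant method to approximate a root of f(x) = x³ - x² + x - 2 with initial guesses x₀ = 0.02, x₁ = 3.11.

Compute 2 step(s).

f(x) = x³ - x² + x - 2
x₀ = 0.02, x₁ = 3.11

Secant formula: x_{n+1} = x_n - f(x_n)(x_n - x_{n-1})/(f(x_n) - f(x_{n-1}))

Iteration 1:
  f(0.020000) = -1.980392
  f(3.110000) = 21.518131
  x_2 = 3.110000 - 21.518131×(3.110000 - 0.020000)/(21.518131 - (-1.980392))
       = 0.280417
Iteration 2:
  f(3.110000) = 21.518131
  f(0.280417) = -1.776167
  x_3 = 0.280417 - (-1.776167)×(0.280417 - 3.110000)/(-1.776167 - 21.518131)
       = 0.496170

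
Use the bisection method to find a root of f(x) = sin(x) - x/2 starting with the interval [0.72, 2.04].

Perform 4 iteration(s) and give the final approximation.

f(x) = sin(x) - x/2
Initial interval: [0.72, 2.04]

Iteration 1:
  c_1 = (0.720000 + 2.040000)/2 = 1.380000
  f(c_1) = f(1.380000) = 0.291854
  f(a) × f(c) ≥ 0, new interval: [1.380000, 2.040000]
Iteration 2:
  c_2 = (1.380000 + 2.040000)/2 = 1.710000
  f(c_2) = f(1.710000) = 0.135327
  f(a) × f(c) ≥ 0, new interval: [1.710000, 2.040000]
Iteration 3:
  c_3 = (1.710000 + 2.040000)/2 = 1.875000
  f(c_3) = f(1.875000) = 0.016586
  f(a) × f(c) ≥ 0, new interval: [1.875000, 2.040000]
Iteration 4:
  c_4 = (1.875000 + 2.040000)/2 = 1.957500
  f(c_4) = f(1.957500) = -0.052593
  f(a) × f(c) < 0, new interval: [1.875000, 1.957500]

After 4 iteration(s), the approximation is c_4 = 1.957500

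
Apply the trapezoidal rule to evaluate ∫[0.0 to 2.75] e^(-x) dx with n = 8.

f(x) = e^(-x)
a = 0.0, b = 2.75, n = 8
h = (b - a)/n = 0.343750

Trapezoidal rule: (h/2)[f(x₀) + 2f(x₁) + 2f(x₂) + ... + f(xₙ)]

x_0 = 0.0000, f(x_0) = 1.000000, coefficient = 1
x_1 = 0.3438, f(x_1) = 0.709106, coefficient = 2
x_2 = 0.6875, f(x_2) = 0.502832, coefficient = 2
x_3 = 1.0312, f(x_3) = 0.356561, coefficient = 2
x_4 = 1.3750, f(x_4) = 0.252840, coefficient = 2
x_5 = 1.7188, f(x_5) = 0.179290, coefficient = 2
x_6 = 2.0625, f(x_6) = 0.127136, coefficient = 2
x_7 = 2.4062, f(x_7) = 0.090153, coefficient = 2
x_8 = 2.7500, f(x_8) = 0.063928, coefficient = 1

I ≈ (0.343750/2) × 5.499762 = 0.945272
Exact value: 0.936072
Error: 0.009199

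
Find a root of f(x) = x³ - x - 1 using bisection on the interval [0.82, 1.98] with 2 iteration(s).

f(x) = x³ - x - 1
Initial interval: [0.82, 1.98]

Iteration 1:
  c_1 = (0.820000 + 1.980000)/2 = 1.400000
  f(c_1) = f(1.400000) = 0.344000
  f(a) × f(c) < 0, new interval: [0.820000, 1.400000]
Iteration 2:
  c_2 = (0.820000 + 1.400000)/2 = 1.110000
  f(c_2) = f(1.110000) = -0.742369
  f(a) × f(c) ≥ 0, new interval: [1.110000, 1.400000]

After 2 iteration(s), the approximation is c_2 = 1.110000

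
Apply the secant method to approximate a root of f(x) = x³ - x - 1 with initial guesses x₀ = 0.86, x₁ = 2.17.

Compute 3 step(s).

f(x) = x³ - x - 1
x₀ = 0.86, x₁ = 2.17

Secant formula: x_{n+1} = x_n - f(x_n)(x_n - x_{n-1})/(f(x_n) - f(x_{n-1}))

Iteration 1:
  f(0.860000) = -1.223944
  f(2.170000) = 7.048313
  x_2 = 2.170000 - 7.048313×(2.170000 - 0.860000)/(7.048313 - (-1.223944))
       = 1.053825
Iteration 2:
  f(2.170000) = 7.048313
  f(1.053825) = -0.883504
  x_3 = 1.053825 - (-0.883504)×(1.053825 - 2.170000)/(-0.883504 - 7.048313)
       = 1.178152
Iteration 3:
  f(1.053825) = -0.883504
  f(1.178152) = -0.542826
  x_4 = 1.178152 - (-0.542826)×(1.178152 - 1.053825)/(-0.542826 - (-0.883504))
       = 1.376253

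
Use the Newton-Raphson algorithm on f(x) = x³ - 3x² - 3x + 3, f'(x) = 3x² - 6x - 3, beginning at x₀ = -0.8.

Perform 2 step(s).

f(x) = x³ - 3x² - 3x + 3
f'(x) = 3x² - 6x - 3
x₀ = -0.8

Newton-Raphson formula: x_{n+1} = x_n - f(x_n)/f'(x_n)

Iteration 1:
  f(-0.800000) = 2.968000
  f'(-0.800000) = 3.720000
  x_1 = -0.800000 - 2.968000/3.720000 = -1.597849
Iteration 2:
  f(-1.597849) = -3.945326
  f'(-1.597849) = 14.246465
  x_2 = -1.597849 - (-3.945326)/14.246465 = -1.320916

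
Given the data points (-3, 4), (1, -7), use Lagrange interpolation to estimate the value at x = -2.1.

Lagrange interpolation formula:
P(x) = Σ yᵢ × Lᵢ(x)
where Lᵢ(x) = Π_{j≠i} (x - xⱼ)/(xᵢ - xⱼ)

L_0(-2.1) = (-2.1 - 1)/(-3 - 1) = 0.775000
L_1(-2.1) = (-2.1 - (-3))/(1 - (-3)) = 0.225000

P(-2.1) = 4×L_0(-2.1) + (-7)×L_1(-2.1)
P(-2.1) = 1.525000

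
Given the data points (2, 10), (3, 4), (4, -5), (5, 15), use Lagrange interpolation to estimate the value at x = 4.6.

Lagrange interpolation formula:
P(x) = Σ yᵢ × Lᵢ(x)
where Lᵢ(x) = Π_{j≠i} (x - xⱼ)/(xᵢ - xⱼ)

L_0(4.6) = (4.6 - 3)/(2 - 3) × (4.6 - 4)/(2 - 4) × (4.6 - 5)/(2 - 5) = 0.064000
L_1(4.6) = (4.6 - 2)/(3 - 2) × (4.6 - 4)/(3 - 4) × (4.6 - 5)/(3 - 5) = -0.312000
L_2(4.6) = (4.6 - 2)/(4 - 2) × (4.6 - 3)/(4 - 3) × (4.6 - 5)/(4 - 5) = 0.832000
L_3(4.6) = (4.6 - 2)/(5 - 2) × (4.6 - 3)/(5 - 3) × (4.6 - 4)/(5 - 4) = 0.416000

P(4.6) = 10×L_0(4.6) + 4×L_1(4.6) + (-5)×L_2(4.6) + 15×L_3(4.6)
P(4.6) = 1.472000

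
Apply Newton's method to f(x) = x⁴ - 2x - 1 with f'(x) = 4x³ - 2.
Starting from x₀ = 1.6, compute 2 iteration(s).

f(x) = x⁴ - 2x - 1
f'(x) = 4x³ - 2
x₀ = 1.6

Newton-Raphson formula: x_{n+1} = x_n - f(x_n)/f'(x_n)

Iteration 1:
  f(1.600000) = 2.353600
  f'(1.600000) = 14.384000
  x_1 = 1.600000 - 2.353600/14.384000 = 1.436374
Iteration 2:
  f(1.436374) = 0.383921
  f'(1.436374) = 9.853930
  x_2 = 1.436374 - 0.383921/9.853930 = 1.397413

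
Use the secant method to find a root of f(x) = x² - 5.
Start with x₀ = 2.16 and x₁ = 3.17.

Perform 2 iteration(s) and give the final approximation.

f(x) = x² - 5
x₀ = 2.16, x₁ = 3.17

Secant formula: x_{n+1} = x_n - f(x_n)(x_n - x_{n-1})/(f(x_n) - f(x_{n-1}))

Iteration 1:
  f(2.160000) = -0.334400
  f(3.170000) = 5.048900
  x_2 = 3.170000 - 5.048900×(3.170000 - 2.160000)/(5.048900 - (-0.334400))
       = 2.222739
Iteration 2:
  f(3.170000) = 5.048900
  f(2.222739) = -0.059430
  x_3 = 2.222739 - (-0.059430)×(2.222739 - 3.170000)/(-0.059430 - 5.048900)
       = 2.233760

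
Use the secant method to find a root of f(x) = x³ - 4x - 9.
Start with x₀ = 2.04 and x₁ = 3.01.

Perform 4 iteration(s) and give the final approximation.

f(x) = x³ - 4x - 9
x₀ = 2.04, x₁ = 3.01

Secant formula: x_{n+1} = x_n - f(x_n)(x_n - x_{n-1})/(f(x_n) - f(x_{n-1}))

Iteration 1:
  f(2.040000) = -8.670336
  f(3.010000) = 6.230901
  x_2 = 3.010000 - 6.230901×(3.010000 - 2.040000)/(6.230901 - (-8.670336))
       = 2.604398
Iteration 2:
  f(3.010000) = 6.230901
  f(2.604398) = -1.752252
  x_3 = 2.604398 - (-1.752252)×(2.604398 - 3.010000)/(-1.752252 - 6.230901)
       = 2.693425
Iteration 3:
  f(2.604398) = -1.752252
  f(2.693425) = -0.234146
  x_4 = 2.693425 - (-0.234146)×(2.693425 - 2.604398)/(-0.234146 - (-1.752252))
       = 2.707156
Iteration 4:
  f(2.693425) = -0.234146
  f(2.707156) = 0.011295
  x_5 = 2.707156 - 0.011295×(2.707156 - 2.693425)/(0.011295 - (-0.234146))
       = 2.706524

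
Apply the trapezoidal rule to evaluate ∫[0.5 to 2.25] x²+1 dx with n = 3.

f(x) = x²+1
a = 0.5, b = 2.25, n = 3
h = (b - a)/n = 0.583333

Trapezoidal rule: (h/2)[f(x₀) + 2f(x₁) + 2f(x₂) + ... + f(xₙ)]

x_0 = 0.5000, f(x_0) = 1.250000, coefficient = 1
x_1 = 1.0833, f(x_1) = 2.173611, coefficient = 2
x_2 = 1.6667, f(x_2) = 3.777778, coefficient = 2
x_3 = 2.2500, f(x_3) = 6.062500, coefficient = 1

I ≈ (0.583333/2) × 19.215278 = 5.604456
Exact value: 5.505208
Error: 0.099248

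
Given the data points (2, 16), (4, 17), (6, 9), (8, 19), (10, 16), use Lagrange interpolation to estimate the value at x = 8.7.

Lagrange interpolation formula:
P(x) = Σ yᵢ × Lᵢ(x)
where Lᵢ(x) = Π_{j≠i} (x - xⱼ)/(xᵢ - xⱼ)

L_0(8.7) = (8.7 - 4)/(2 - 4) × (8.7 - 6)/(2 - 6) × (8.7 - 8)/(2 - 8) × (8.7 - 10)/(2 - 10) = -0.030073
L_1(8.7) = (8.7 - 2)/(4 - 2) × (8.7 - 6)/(4 - 6) × (8.7 - 8)/(4 - 8) × (8.7 - 10)/(4 - 10) = 0.171478
L_2(8.7) = (8.7 - 2)/(6 - 2) × (8.7 - 4)/(6 - 4) × (8.7 - 8)/(6 - 8) × (8.7 - 10)/(6 - 10) = -0.447748
L_3(8.7) = (8.7 - 2)/(8 - 2) × (8.7 - 4)/(8 - 4) × (8.7 - 6)/(8 - 6) × (8.7 - 10)/(8 - 10) = 1.151353
L_4(8.7) = (8.7 - 2)/(10 - 2) × (8.7 - 4)/(10 - 4) × (8.7 - 6)/(10 - 6) × (8.7 - 8)/(10 - 8) = 0.154990

P(8.7) = 16×L_0(8.7) + 17×L_1(8.7) + 9×L_2(8.7) + 19×L_3(8.7) + 16×L_4(8.7)
P(8.7) = 22.759777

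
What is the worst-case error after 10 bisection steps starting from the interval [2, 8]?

Bisection error bound: |error| ≤ (b-a)/2^n
|error| ≤ (8 - 2)/2^10 = 6/2^10
|error| ≤ 0.0058593750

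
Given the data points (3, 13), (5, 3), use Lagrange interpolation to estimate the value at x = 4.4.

Lagrange interpolation formula:
P(x) = Σ yᵢ × Lᵢ(x)
where Lᵢ(x) = Π_{j≠i} (x - xⱼ)/(xᵢ - xⱼ)

L_0(4.4) = (4.4 - 5)/(3 - 5) = 0.300000
L_1(4.4) = (4.4 - 3)/(5 - 3) = 0.700000

P(4.4) = 13×L_0(4.4) + 3×L_1(4.4)
P(4.4) = 6.000000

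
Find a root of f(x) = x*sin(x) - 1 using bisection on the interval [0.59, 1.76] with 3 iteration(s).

f(x) = x*sin(x) - 1
Initial interval: [0.59, 1.76]

Iteration 1:
  c_1 = (0.590000 + 1.760000)/2 = 1.175000
  f(c_1) = f(1.175000) = 0.084161
  f(a) × f(c) < 0, new interval: [0.590000, 1.175000]
Iteration 2:
  c_2 = (0.590000 + 1.175000)/2 = 0.882500
  f(c_2) = f(0.882500) = -0.318419
  f(a) × f(c) ≥ 0, new interval: [0.882500, 1.175000]
Iteration 3:
  c_3 = (0.882500 + 1.175000)/2 = 1.028750
  f(c_3) = f(1.028750) = -0.118716
  f(a) × f(c) ≥ 0, new interval: [1.028750, 1.175000]

After 3 iteration(s), the approximation is c_3 = 1.028750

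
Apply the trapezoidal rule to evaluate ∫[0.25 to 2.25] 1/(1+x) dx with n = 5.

f(x) = 1/(1+x)
a = 0.25, b = 2.25, n = 5
h = (b - a)/n = 0.400000

Trapezoidal rule: (h/2)[f(x₀) + 2f(x₁) + 2f(x₂) + ... + f(xₙ)]

x_0 = 0.2500, f(x_0) = 0.800000, coefficient = 1
x_1 = 0.6500, f(x_1) = 0.606061, coefficient = 2
x_2 = 1.0500, f(x_2) = 0.487805, coefficient = 2
x_3 = 1.4500, f(x_3) = 0.408163, coefficient = 2
x_4 = 1.8500, f(x_4) = 0.350877, coefficient = 2
x_5 = 2.2500, f(x_5) = 0.307692, coefficient = 1

I ≈ (0.400000/2) × 4.813504 = 0.962701
Exact value: 0.955511
Error: 0.007189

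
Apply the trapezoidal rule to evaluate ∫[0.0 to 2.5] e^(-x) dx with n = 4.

f(x) = e^(-x)
a = 0.0, b = 2.5, n = 4
h = (b - a)/n = 0.625000

Trapezoidal rule: (h/2)[f(x₀) + 2f(x₁) + 2f(x₂) + ... + f(xₙ)]

x_0 = 0.0000, f(x_0) = 1.000000, coefficient = 1
x_1 = 0.6250, f(x_1) = 0.535261, coefficient = 2
x_2 = 1.2500, f(x_2) = 0.286505, coefficient = 2
x_3 = 1.8750, f(x_3) = 0.153355, coefficient = 2
x_4 = 2.5000, f(x_4) = 0.082085, coefficient = 1

I ≈ (0.625000/2) × 3.032327 = 0.947602
Exact value: 0.917915
Error: 0.029687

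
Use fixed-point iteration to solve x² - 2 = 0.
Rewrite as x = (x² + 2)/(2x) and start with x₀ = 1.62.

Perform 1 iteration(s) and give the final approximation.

Equation: x² - 2 = 0
Fixed-point form: x = (x² + 2)/(2x)
x₀ = 1.62

x_1 = g(1.620000) = 1.427284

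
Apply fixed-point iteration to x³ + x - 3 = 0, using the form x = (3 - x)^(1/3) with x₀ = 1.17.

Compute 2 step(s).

Equation: x³ + x - 3 = 0
Fixed-point form: x = (3 - x)^(1/3)
x₀ = 1.17

x_1 = g(1.170000) = 1.223161
x_2 = g(1.223161) = 1.211200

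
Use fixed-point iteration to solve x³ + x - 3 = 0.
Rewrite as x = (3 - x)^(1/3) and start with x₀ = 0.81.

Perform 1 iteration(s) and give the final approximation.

Equation: x³ + x - 3 = 0
Fixed-point form: x = (3 - x)^(1/3)
x₀ = 0.81

x_1 = g(0.810000) = 1.298618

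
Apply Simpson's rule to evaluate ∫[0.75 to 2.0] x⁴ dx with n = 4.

f(x) = x⁴
a = 0.75, b = 2.0, n = 4
h = (b - a)/n = 0.312500

Simpson's rule: (h/3)[f(x₀) + 4f(x₁) + 2f(x₂) + ... + f(xₙ)]

x_0 = 0.7500, f(x_0) = 0.316406, coefficient = 1
x_1 = 1.0625, f(x_1) = 1.274429, coefficient = 4
x_2 = 1.3750, f(x_2) = 3.574463, coefficient = 2
x_3 = 1.6875, f(x_3) = 8.109146, coefficient = 4
x_4 = 2.0000, f(x_4) = 16.000000, coefficient = 1

I ≈ (0.312500/3) × 60.999634 = 6.354129
Exact value: 6.352539
Error: 0.001589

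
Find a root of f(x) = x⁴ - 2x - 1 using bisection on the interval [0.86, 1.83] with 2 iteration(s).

f(x) = x⁴ - 2x - 1
Initial interval: [0.86, 1.83]

Iteration 1:
  c_1 = (0.860000 + 1.830000)/2 = 1.345000
  f(c_1) = f(1.345000) = -0.417429
  f(a) × f(c) ≥ 0, new interval: [1.345000, 1.830000]
Iteration 2:
  c_2 = (1.345000 + 1.830000)/2 = 1.587500
  f(c_2) = f(1.587500) = 2.176188
  f(a) × f(c) < 0, new interval: [1.345000, 1.587500]

After 2 iteration(s), the approximation is c_2 = 1.587500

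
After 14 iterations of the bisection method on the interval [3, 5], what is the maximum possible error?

Bisection error bound: |error| ≤ (b-a)/2^n
|error| ≤ (5 - 3)/2^14 = 2/2^14
|error| ≤ 0.0001220703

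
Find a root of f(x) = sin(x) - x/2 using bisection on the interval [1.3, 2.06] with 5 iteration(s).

f(x) = sin(x) - x/2
Initial interval: [1.3, 2.06]

Iteration 1:
  c_1 = (1.300000 + 2.060000)/2 = 1.680000
  f(c_1) = f(1.680000) = 0.154043
  f(a) × f(c) ≥ 0, new interval: [1.680000, 2.060000]
Iteration 2:
  c_2 = (1.680000 + 2.060000)/2 = 1.870000
  f(c_2) = f(1.870000) = 0.020572
  f(a) × f(c) ≥ 0, new interval: [1.870000, 2.060000]
Iteration 3:
  c_3 = (1.870000 + 2.060000)/2 = 1.965000
  f(c_3) = f(1.965000) = -0.059197
  f(a) × f(c) < 0, new interval: [1.870000, 1.965000]
Iteration 4:
  c_4 = (1.870000 + 1.965000)/2 = 1.917500
  f(c_4) = f(1.917500) = -0.018252
  f(a) × f(c) < 0, new interval: [1.870000, 1.917500]
Iteration 5:
  c_5 = (1.870000 + 1.917500)/2 = 1.893750
  f(c_5) = f(1.893750) = 0.001427
  f(a) × f(c) ≥ 0, new interval: [1.893750, 1.917500]

After 5 iteration(s), the approximation is c_5 = 1.893750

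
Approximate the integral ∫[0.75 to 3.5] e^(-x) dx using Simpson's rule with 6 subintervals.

f(x) = e^(-x)
a = 0.75, b = 3.5, n = 6
h = (b - a)/n = 0.458333

Simpson's rule: (h/3)[f(x₀) + 4f(x₁) + 2f(x₂) + ... + f(xₙ)]

x_0 = 0.7500, f(x_0) = 0.472367, coefficient = 1
x_1 = 1.2083, f(x_1) = 0.298695, coefficient = 4
x_2 = 1.6667, f(x_2) = 0.188876, coefficient = 2
x_3 = 2.1250, f(x_3) = 0.119433, coefficient = 4
x_4 = 2.5833, f(x_4) = 0.075522, coefficient = 2
x_5 = 3.0417, f(x_5) = 0.047755, coefficient = 4
x_6 = 3.5000, f(x_6) = 0.030197, coefficient = 1

I ≈ (0.458333/3) × 2.894890 = 0.442275
Exact value: 0.442169
Error: 0.000106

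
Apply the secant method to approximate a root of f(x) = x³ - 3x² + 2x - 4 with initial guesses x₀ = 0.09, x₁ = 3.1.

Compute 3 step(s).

f(x) = x³ - 3x² + 2x - 4
x₀ = 0.09, x₁ = 3.1

Secant formula: x_{n+1} = x_n - f(x_n)(x_n - x_{n-1})/(f(x_n) - f(x_{n-1}))

Iteration 1:
  f(0.090000) = -3.843571
  f(3.100000) = 3.161000
  x_2 = 3.100000 - 3.161000×(3.100000 - 0.090000)/(3.161000 - (-3.843571))
       = 1.741657
Iteration 2:
  f(3.100000) = 3.161000
  f(1.741657) = -4.333705
  x_3 = 1.741657 - (-4.333705)×(1.741657 - 3.100000)/(-4.333705 - 3.161000)
       = 2.527099
Iteration 3:
  f(1.741657) = -4.333705
  f(2.527099) = -1.965855
  x_4 = 2.527099 - (-1.965855)×(2.527099 - 1.741657)/(-1.965855 - (-4.333705))
       = 3.179195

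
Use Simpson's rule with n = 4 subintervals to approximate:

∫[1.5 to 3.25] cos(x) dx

f(x) = cos(x)
a = 1.5, b = 3.25, n = 4
h = (b - a)/n = 0.437500

Simpson's rule: (h/3)[f(x₀) + 4f(x₁) + 2f(x₂) + ... + f(xₙ)]

x_0 = 1.5000, f(x_0) = 0.070737, coefficient = 1
x_1 = 1.9375, f(x_1) = -0.358540, coefficient = 4
x_2 = 2.3750, f(x_2) = -0.720278, coefficient = 2
x_3 = 2.8125, f(x_3) = -0.946336, coefficient = 4
x_4 = 3.2500, f(x_4) = -0.994130, coefficient = 1

I ≈ (0.437500/3) × -7.583454 = -1.105920
Exact value: -1.105690
Error: 0.000230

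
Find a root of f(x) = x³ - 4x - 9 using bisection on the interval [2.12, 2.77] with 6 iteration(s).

f(x) = x³ - 4x - 9
Initial interval: [2.12, 2.77]

Iteration 1:
  c_1 = (2.120000 + 2.770000)/2 = 2.445000
  f(c_1) = f(2.445000) = -4.163729
  f(a) × f(c) ≥ 0, new interval: [2.445000, 2.770000]
Iteration 2:
  c_2 = (2.445000 + 2.770000)/2 = 2.607500
  f(c_2) = f(2.607500) = -1.701461
  f(a) × f(c) ≥ 0, new interval: [2.607500, 2.770000]
Iteration 3:
  c_3 = (2.607500 + 2.770000)/2 = 2.688750
  f(c_3) = f(2.688750) = -0.317014
  f(a) × f(c) ≥ 0, new interval: [2.688750, 2.770000]
Iteration 4:
  c_4 = (2.688750 + 2.770000)/2 = 2.729375
  f(c_4) = f(2.729375) = 0.414946
  f(a) × f(c) < 0, new interval: [2.688750, 2.729375]
Iteration 5:
  c_5 = (2.688750 + 2.729375)/2 = 2.709062
  f(c_5) = f(2.709062) = 0.045613
  f(a) × f(c) < 0, new interval: [2.688750, 2.709062]
Iteration 6:
  c_6 = (2.688750 + 2.709062)/2 = 2.698906
  f(c_6) = f(2.698906) = -0.136536
  f(a) × f(c) ≥ 0, new interval: [2.698906, 2.709062]

After 6 iteration(s), the approximation is c_6 = 2.698906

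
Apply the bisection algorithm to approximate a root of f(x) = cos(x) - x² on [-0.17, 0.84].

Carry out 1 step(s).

f(x) = cos(x) - x²
Initial interval: [-0.17, 0.84]

Iteration 1:
  c_1 = (-0.170000 + 0.840000)/2 = 0.335000
  f(c_1) = f(0.335000) = 0.832185
  f(a) × f(c) ≥ 0, new interval: [0.335000, 0.840000]

After 1 iteration(s), the approximation is c_1 = 0.335000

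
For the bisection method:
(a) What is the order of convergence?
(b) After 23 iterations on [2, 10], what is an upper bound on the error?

(a) Bisection has linear (order 1) convergence; the error is halved each step.

(b) Error bound = (b-a)/2^n = (10 - 2)/2^{23}
    = 8/2^{23}

(a) 1 (linear); (b) error ≤ 9.54e-07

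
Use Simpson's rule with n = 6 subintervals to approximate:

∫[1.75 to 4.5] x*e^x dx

f(x) = x*e^x
a = 1.75, b = 4.5, n = 6
h = (b - a)/n = 0.458333

Simpson's rule: (h/3)[f(x₀) + 4f(x₁) + 2f(x₂) + ... + f(xₙ)]

x_0 = 1.7500, f(x_0) = 10.070555, coefficient = 1
x_1 = 2.2083, f(x_1) = 20.097017, coefficient = 4
x_2 = 2.6667, f(x_2) = 38.378443, coefficient = 2
x_3 = 3.1250, f(x_3) = 71.124672, coefficient = 4
x_4 = 3.5833, f(x_4) = 128.976059, coefficient = 2
x_5 = 4.0417, f(x_5) = 230.056243, coefficient = 4
x_6 = 4.5000, f(x_6) = 405.077091, coefficient = 1

I ≈ (0.458333/3) × 2034.968381 = 310.897947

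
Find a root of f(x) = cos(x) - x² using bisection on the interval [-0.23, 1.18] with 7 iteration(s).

f(x) = cos(x) - x²
Initial interval: [-0.23, 1.18]

Iteration 1:
  c_1 = (-0.230000 + 1.180000)/2 = 0.475000
  f(c_1) = f(0.475000) = 0.663668
  f(a) × f(c) ≥ 0, new interval: [0.475000, 1.180000]
Iteration 2:
  c_2 = (0.475000 + 1.180000)/2 = 0.827500
  f(c_2) = f(0.827500) = -0.008038
  f(a) × f(c) < 0, new interval: [0.475000, 0.827500]
Iteration 3:
  c_3 = (0.475000 + 0.827500)/2 = 0.651250
  f(c_3) = f(0.651250) = 0.371200
  f(a) × f(c) ≥ 0, new interval: [0.651250, 0.827500]
Iteration 4:
  c_4 = (0.651250 + 0.827500)/2 = 0.739375
  f(c_4) = f(0.739375) = 0.192214
  f(a) × f(c) ≥ 0, new interval: [0.739375, 0.827500]
Iteration 5:
  c_5 = (0.739375 + 0.827500)/2 = 0.783437
  f(c_5) = f(0.783437) = 0.094718
  f(a) × f(c) ≥ 0, new interval: [0.783437, 0.827500]
Iteration 6:
  c_6 = (0.783437 + 0.827500)/2 = 0.805469
  f(c_6) = f(0.805469) = 0.043993
  f(a) × f(c) ≥ 0, new interval: [0.805469, 0.827500]
Iteration 7:
  c_7 = (0.805469 + 0.827500)/2 = 0.816484
  f(c_7) = f(0.816484) = 0.018141
  f(a) × f(c) ≥ 0, new interval: [0.816484, 0.827500]

After 7 iteration(s), the approximation is c_7 = 0.816484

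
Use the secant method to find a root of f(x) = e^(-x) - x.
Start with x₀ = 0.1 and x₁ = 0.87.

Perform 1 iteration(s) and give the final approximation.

f(x) = e^(-x) - x
x₀ = 0.1, x₁ = 0.87

Secant formula: x_{n+1} = x_n - f(x_n)(x_n - x_{n-1})/(f(x_n) - f(x_{n-1}))

Iteration 1:
  f(0.100000) = 0.804837
  f(0.870000) = -0.451048
  x_2 = 0.870000 - (-0.451048)×(0.870000 - 0.100000)/(-0.451048 - 0.804837)
       = 0.593456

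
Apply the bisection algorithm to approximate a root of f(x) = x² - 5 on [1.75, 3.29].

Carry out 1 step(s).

f(x) = x² - 5
Initial interval: [1.75, 3.29]

Iteration 1:
  c_1 = (1.750000 + 3.290000)/2 = 2.520000
  f(c_1) = f(2.520000) = 1.350400
  f(a) × f(c) < 0, new interval: [1.750000, 2.520000]

After 1 iteration(s), the approximation is c_1 = 2.520000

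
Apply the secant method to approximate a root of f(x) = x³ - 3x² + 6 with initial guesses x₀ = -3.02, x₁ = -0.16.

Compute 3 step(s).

f(x) = x³ - 3x² + 6
x₀ = -3.02, x₁ = -0.16

Secant formula: x_{n+1} = x_n - f(x_n)(x_n - x_{n-1})/(f(x_n) - f(x_{n-1}))

Iteration 1:
  f(-3.020000) = -48.904808
  f(-0.160000) = 5.919104
  x_2 = -0.160000 - 5.919104×(-0.160000 - (-3.020000))/(5.919104 - (-48.904808))
       = -0.468782
Iteration 2:
  f(-0.160000) = 5.919104
  f(-0.468782) = 5.237712
  x_3 = -0.468782 - 5.237712×(-0.468782 - (-0.160000))/(5.237712 - 5.919104)
       = -2.842324
Iteration 3:
  f(-0.468782) = 5.237712
  f(-2.842324) = -41.198981
  x_4 = -2.842324 - (-41.198981)×(-2.842324 - (-0.468782))/(-41.198981 - 5.237712)
       = -0.736500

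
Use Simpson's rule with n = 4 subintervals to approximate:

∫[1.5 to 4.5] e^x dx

f(x) = e^x
a = 1.5, b = 4.5, n = 4
h = (b - a)/n = 0.750000

Simpson's rule: (h/3)[f(x₀) + 4f(x₁) + 2f(x₂) + ... + f(xₙ)]

x_0 = 1.5000, f(x_0) = 4.481689, coefficient = 1
x_1 = 2.2500, f(x_1) = 9.487736, coefficient = 4
x_2 = 3.0000, f(x_2) = 20.085537, coefficient = 2
x_3 = 3.7500, f(x_3) = 42.521082, coefficient = 4
x_4 = 4.5000, f(x_4) = 90.017131, coefficient = 1

I ≈ (0.750000/3) × 342.705166 = 85.676291
Exact value: 85.535442
Error: 0.140849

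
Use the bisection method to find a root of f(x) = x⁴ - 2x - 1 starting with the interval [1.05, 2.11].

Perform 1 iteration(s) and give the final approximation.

f(x) = x⁴ - 2x - 1
Initial interval: [1.05, 2.11]

Iteration 1:
  c_1 = (1.050000 + 2.110000)/2 = 1.580000
  f(c_1) = f(1.580000) = 2.072013
  f(a) × f(c) < 0, new interval: [1.050000, 1.580000]

After 1 iteration(s), the approximation is c_1 = 1.580000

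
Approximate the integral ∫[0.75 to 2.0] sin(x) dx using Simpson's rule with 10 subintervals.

f(x) = sin(x)
a = 0.75, b = 2.0, n = 10
h = (b - a)/n = 0.125000

Simpson's rule: (h/3)[f(x₀) + 4f(x₁) + 2f(x₂) + ... + f(xₙ)]

x_0 = 0.7500, f(x_0) = 0.681639, coefficient = 1
x_1 = 0.8750, f(x_1) = 0.767544, coefficient = 4
x_2 = 1.0000, f(x_2) = 0.841471, coefficient = 2
x_3 = 1.1250, f(x_3) = 0.902268, coefficient = 4
x_4 = 1.2500, f(x_4) = 0.948985, coefficient = 2
x_5 = 1.3750, f(x_5) = 0.980893, coefficient = 4
x_6 = 1.5000, f(x_6) = 0.997495, coefficient = 2
x_7 = 1.6250, f(x_7) = 0.998531, coefficient = 4
x_8 = 1.7500, f(x_8) = 0.983986, coefficient = 2
x_9 = 1.8750, f(x_9) = 0.954086, coefficient = 4
x_10 = 2.0000, f(x_10) = 0.909297, coefficient = 1

I ≈ (0.125000/3) × 27.548094 = 1.147837
Exact value: 1.147836
Error: 0.000002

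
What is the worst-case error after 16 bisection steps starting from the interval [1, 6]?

Bisection error bound: |error| ≤ (b-a)/2^n
|error| ≤ (6 - 1)/2^16 = 5/2^16
|error| ≤ 0.0000762939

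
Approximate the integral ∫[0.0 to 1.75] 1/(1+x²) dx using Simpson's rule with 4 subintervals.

f(x) = 1/(1+x²)
a = 0.0, b = 1.75, n = 4
h = (b - a)/n = 0.437500

Simpson's rule: (h/3)[f(x₀) + 4f(x₁) + 2f(x₂) + ... + f(xₙ)]

x_0 = 0.0000, f(x_0) = 1.000000, coefficient = 1
x_1 = 0.4375, f(x_1) = 0.839344, coefficient = 4
x_2 = 0.8750, f(x_2) = 0.566372, coefficient = 2
x_3 = 1.3125, f(x_3) = 0.367288, coefficient = 4
x_4 = 1.7500, f(x_4) = 0.246154, coefficient = 1

I ≈ (0.437500/3) × 7.205428 = 1.050792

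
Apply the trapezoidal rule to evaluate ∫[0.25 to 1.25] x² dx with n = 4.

f(x) = x²
a = 0.25, b = 1.25, n = 4
h = (b - a)/n = 0.250000

Trapezoidal rule: (h/2)[f(x₀) + 2f(x₁) + 2f(x₂) + ... + f(xₙ)]

x_0 = 0.2500, f(x_0) = 0.062500, coefficient = 1
x_1 = 0.5000, f(x_1) = 0.250000, coefficient = 2
x_2 = 0.7500, f(x_2) = 0.562500, coefficient = 2
x_3 = 1.0000, f(x_3) = 1.000000, coefficient = 2
x_4 = 1.2500, f(x_4) = 1.562500, coefficient = 1

I ≈ (0.250000/2) × 5.250000 = 0.656250
Exact value: 0.645833
Error: 0.010417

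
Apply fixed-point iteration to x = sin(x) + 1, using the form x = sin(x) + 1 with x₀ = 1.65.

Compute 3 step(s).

Equation: x = sin(x) + 1
Fixed-point form: x = sin(x) + 1
x₀ = 1.65

x_1 = g(1.650000) = 1.996865
x_2 = g(1.996865) = 1.910598
x_3 = g(1.910598) = 1.942821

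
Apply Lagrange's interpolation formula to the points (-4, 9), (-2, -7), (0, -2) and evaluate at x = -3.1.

Lagrange interpolation formula:
P(x) = Σ yᵢ × Lᵢ(x)
where Lᵢ(x) = Π_{j≠i} (x - xⱼ)/(xᵢ - xⱼ)

L_0(-3.1) = (-3.1 - (-2))/(-4 - (-2)) × (-3.1 - 0)/(-4 - 0) = 0.426250
L_1(-3.1) = (-3.1 - (-4))/(-2 - (-4)) × (-3.1 - 0)/(-2 - 0) = 0.697500
L_2(-3.1) = (-3.1 - (-4))/(0 - (-4)) × (-3.1 - (-2))/(0 - (-2)) = -0.123750

P(-3.1) = 9×L_0(-3.1) + (-7)×L_1(-3.1) + (-2)×L_2(-3.1)
P(-3.1) = -0.798750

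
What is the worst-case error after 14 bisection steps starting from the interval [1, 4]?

Bisection error bound: |error| ≤ (b-a)/2^n
|error| ≤ (4 - 1)/2^14 = 3/2^14
|error| ≤ 0.0001831055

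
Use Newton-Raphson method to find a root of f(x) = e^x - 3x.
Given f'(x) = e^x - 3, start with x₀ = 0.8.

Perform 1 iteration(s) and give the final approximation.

f(x) = e^x - 3x
f'(x) = e^x - 3
x₀ = 0.8

Newton-Raphson formula: x_{n+1} = x_n - f(x_n)/f'(x_n)

Iteration 1:
  f(0.800000) = -0.174459
  f'(0.800000) = -0.774459
  x_1 = 0.800000 - (-0.174459)/(-0.774459) = 0.574734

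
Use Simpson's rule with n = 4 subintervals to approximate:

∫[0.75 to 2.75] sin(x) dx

f(x) = sin(x)
a = 0.75, b = 2.75, n = 4
h = (b - a)/n = 0.500000

Simpson's rule: (h/3)[f(x₀) + 4f(x₁) + 2f(x₂) + ... + f(xₙ)]

x_0 = 0.7500, f(x_0) = 0.681639, coefficient = 1
x_1 = 1.2500, f(x_1) = 0.948985, coefficient = 4
x_2 = 1.7500, f(x_2) = 0.983986, coefficient = 2
x_3 = 2.2500, f(x_3) = 0.778073, coefficient = 4
x_4 = 2.7500, f(x_4) = 0.381661, coefficient = 1

I ≈ (0.500000/3) × 9.939503 = 1.656584
Exact value: 1.655991
Error: 0.000593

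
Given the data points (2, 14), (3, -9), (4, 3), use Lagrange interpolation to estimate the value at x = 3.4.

Lagrange interpolation formula:
P(x) = Σ yᵢ × Lᵢ(x)
where Lᵢ(x) = Π_{j≠i} (x - xⱼ)/(xᵢ - xⱼ)

L_0(3.4) = (3.4 - 3)/(2 - 3) × (3.4 - 4)/(2 - 4) = -0.120000
L_1(3.4) = (3.4 - 2)/(3 - 2) × (3.4 - 4)/(3 - 4) = 0.840000
L_2(3.4) = (3.4 - 2)/(4 - 2) × (3.4 - 3)/(4 - 3) = 0.280000

P(3.4) = 14×L_0(3.4) + (-9)×L_1(3.4) + 3×L_2(3.4)
P(3.4) = -8.400000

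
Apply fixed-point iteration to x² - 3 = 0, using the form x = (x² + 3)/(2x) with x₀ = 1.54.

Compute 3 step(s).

Equation: x² - 3 = 0
Fixed-point form: x = (x² + 3)/(2x)
x₀ = 1.54

x_1 = g(1.540000) = 1.744026
x_2 = g(1.744026) = 1.732092
x_3 = g(1.732092) = 1.732051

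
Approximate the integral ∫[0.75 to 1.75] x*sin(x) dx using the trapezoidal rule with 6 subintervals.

f(x) = x*sin(x)
a = 0.75, b = 1.75, n = 6
h = (b - a)/n = 0.166667

Trapezoidal rule: (h/2)[f(x₀) + 2f(x₁) + 2f(x₂) + ... + f(xₙ)]

x_0 = 0.7500, f(x_0) = 0.511229, coefficient = 1
x_1 = 0.9167, f(x_1) = 0.727446, coefficient = 2
x_2 = 1.0833, f(x_2) = 0.957151, coefficient = 2
x_3 = 1.2500, f(x_3) = 1.186231, coefficient = 2
x_4 = 1.4167, f(x_4) = 1.399873, coefficient = 2
x_5 = 1.5833, f(x_5) = 1.583209, coefficient = 2
x_6 = 1.7500, f(x_6) = 1.721975, coefficient = 1

I ≈ (0.166667/2) × 13.941024 = 1.161752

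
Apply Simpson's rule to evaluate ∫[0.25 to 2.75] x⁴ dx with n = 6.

f(x) = x⁴
a = 0.25, b = 2.75, n = 6
h = (b - a)/n = 0.416667

Simpson's rule: (h/3)[f(x₀) + 4f(x₁) + 2f(x₂) + ... + f(xₙ)]

x_0 = 0.2500, f(x_0) = 0.003906, coefficient = 1
x_1 = 0.6667, f(x_1) = 0.197531, coefficient = 4
x_2 = 1.0833, f(x_2) = 1.377363, coefficient = 2
x_3 = 1.5000, f(x_3) = 5.062500, coefficient = 4
x_4 = 1.9167, f(x_4) = 13.495419, coefficient = 2
x_5 = 2.3333, f(x_5) = 29.641975, coefficient = 4
x_6 = 2.7500, f(x_6) = 57.191406, coefficient = 1

I ≈ (0.416667/3) × 226.548900 = 31.465125
Exact value: 31.455078
Error: 0.010047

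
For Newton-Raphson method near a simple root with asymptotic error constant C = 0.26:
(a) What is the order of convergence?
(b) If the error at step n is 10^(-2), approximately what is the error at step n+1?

(a) Newton-Raphson has quadratic (order 2) convergence near simple roots.
    This means |e_{n+1}| ≈ C|e_n|².

(b) With |e_n| = 10^(-2) and C = 0.26:
    |e_{n+1}| ≈ 0.26 × (10^(-2))² = 0.26 × 10^(-4)

(a) 2 (quadratic); (b) |e_{n+1}| ≈ 2.600e-05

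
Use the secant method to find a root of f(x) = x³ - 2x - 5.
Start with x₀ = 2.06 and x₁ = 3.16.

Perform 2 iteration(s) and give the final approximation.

f(x) = x³ - 2x - 5
x₀ = 2.06, x₁ = 3.16

Secant formula: x_{n+1} = x_n - f(x_n)(x_n - x_{n-1})/(f(x_n) - f(x_{n-1}))

Iteration 1:
  f(2.060000) = -0.378184
  f(3.160000) = 20.234496
  x_2 = 3.160000 - 20.234496×(3.160000 - 2.060000)/(20.234496 - (-0.378184))
       = 2.080182
Iteration 2:
  f(3.160000) = 20.234496
  f(2.080182) = -0.159091
  x_3 = 2.080182 - (-0.159091)×(2.080182 - 3.160000)/(-0.159091 - 20.234496)
       = 2.088606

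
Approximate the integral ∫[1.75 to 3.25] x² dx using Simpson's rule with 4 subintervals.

f(x) = x²
a = 1.75, b = 3.25, n = 4
h = (b - a)/n = 0.375000

Simpson's rule: (h/3)[f(x₀) + 4f(x₁) + 2f(x₂) + ... + f(xₙ)]

x_0 = 1.7500, f(x_0) = 3.062500, coefficient = 1
x_1 = 2.1250, f(x_1) = 4.515625, coefficient = 4
x_2 = 2.5000, f(x_2) = 6.250000, coefficient = 2
x_3 = 2.8750, f(x_3) = 8.265625, coefficient = 4
x_4 = 3.2500, f(x_4) = 10.562500, coefficient = 1

I ≈ (0.375000/3) × 77.250000 = 9.656250
Exact value: 9.656250
Error: 0.000000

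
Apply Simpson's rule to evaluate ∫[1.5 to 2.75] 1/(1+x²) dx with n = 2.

f(x) = 1/(1+x²)
a = 1.5, b = 2.75, n = 2
h = (b - a)/n = 0.625000

Simpson's rule: (h/3)[f(x₀) + 4f(x₁) + 2f(x₂) + ... + f(xₙ)]

x_0 = 1.5000, f(x_0) = 0.307692, coefficient = 1
x_1 = 2.1250, f(x_1) = 0.181303, coefficient = 4
x_2 = 2.7500, f(x_2) = 0.116788, coefficient = 1

I ≈ (0.625000/3) × 1.149693 = 0.239519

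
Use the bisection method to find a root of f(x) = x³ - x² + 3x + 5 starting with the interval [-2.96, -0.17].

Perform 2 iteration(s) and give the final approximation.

f(x) = x³ - x² + 3x + 5
Initial interval: [-2.96, -0.17]

Iteration 1:
  c_1 = (-2.960000 + (-0.170000))/2 = -1.565000
  f(c_1) = f(-1.565000) = -5.977262
  f(a) × f(c) ≥ 0, new interval: [-1.565000, -0.170000]
Iteration 2:
  c_2 = (-1.565000 + (-0.170000))/2 = -0.867500
  f(c_2) = f(-0.867500) = 0.992101
  f(a) × f(c) < 0, new interval: [-1.565000, -0.867500]

After 2 iteration(s), the approximation is c_2 = -0.867500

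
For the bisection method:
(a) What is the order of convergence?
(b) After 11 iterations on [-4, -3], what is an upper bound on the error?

(a) Bisection has linear (order 1) convergence; the error is halved each step.

(b) Error bound = (b-a)/2^n = (-3 - (-4))/2^{11}
    = 1/2^{11}

(a) 1 (linear); (b) error ≤ 4.88e-04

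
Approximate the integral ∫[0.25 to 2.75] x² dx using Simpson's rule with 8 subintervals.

f(x) = x²
a = 0.25, b = 2.75, n = 8
h = (b - a)/n = 0.312500

Simpson's rule: (h/3)[f(x₀) + 4f(x₁) + 2f(x₂) + ... + f(xₙ)]

x_0 = 0.2500, f(x_0) = 0.062500, coefficient = 1
x_1 = 0.5625, f(x_1) = 0.316406, coefficient = 4
x_2 = 0.8750, f(x_2) = 0.765625, coefficient = 2
x_3 = 1.1875, f(x_3) = 1.410156, coefficient = 4
x_4 = 1.5000, f(x_4) = 2.250000, coefficient = 2
x_5 = 1.8125, f(x_5) = 3.285156, coefficient = 4
x_6 = 2.1250, f(x_6) = 4.515625, coefficient = 2
x_7 = 2.4375, f(x_7) = 5.941406, coefficient = 4
x_8 = 2.7500, f(x_8) = 7.562500, coefficient = 1

I ≈ (0.312500/3) × 66.500000 = 6.927083
Exact value: 6.927083
Error: 0.000000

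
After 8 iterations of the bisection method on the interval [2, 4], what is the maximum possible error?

Bisection error bound: |error| ≤ (b-a)/2^n
|error| ≤ (4 - 2)/2^8 = 2/2^8
|error| ≤ 0.0078125000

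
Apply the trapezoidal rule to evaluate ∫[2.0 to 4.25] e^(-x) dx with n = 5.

f(x) = e^(-x)
a = 2.0, b = 4.25, n = 5
h = (b - a)/n = 0.450000

Trapezoidal rule: (h/2)[f(x₀) + 2f(x₁) + 2f(x₂) + ... + f(xₙ)]

x_0 = 2.0000, f(x_0) = 0.135335, coefficient = 1
x_1 = 2.4500, f(x_1) = 0.086294, coefficient = 2
x_2 = 2.9000, f(x_2) = 0.055023, coefficient = 2
x_3 = 3.3500, f(x_3) = 0.035084, coefficient = 2
x_4 = 3.8000, f(x_4) = 0.022371, coefficient = 2
x_5 = 4.2500, f(x_5) = 0.014264, coefficient = 1

I ≈ (0.450000/2) × 0.547143 = 0.123107
Exact value: 0.121071
Error: 0.002036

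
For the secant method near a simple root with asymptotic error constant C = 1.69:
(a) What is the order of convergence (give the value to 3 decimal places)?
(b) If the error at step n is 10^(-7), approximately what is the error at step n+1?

(a) Secant method has superlinear convergence with order φ = (1+√5)/2 ≈ 1.618.
    This means |e_{n+1}| ≈ C|e_n|^1.618.

(b) With |e_n| = 10^(-7) and C = 1.69:
    |e_{n+1}| ≈ 1.69 × (10^(-7))^1.618 = 1.69 × 10^(-11.33)

(a) ≈ 1.618 (golden ratio); (b) |e_{n+1}| ≈ 7.973e-12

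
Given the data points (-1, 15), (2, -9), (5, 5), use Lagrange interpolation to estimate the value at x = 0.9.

Lagrange interpolation formula:
P(x) = Σ yᵢ × Lᵢ(x)
where Lᵢ(x) = Π_{j≠i} (x - xⱼ)/(xᵢ - xⱼ)

L_0(0.9) = (0.9 - 2)/(-1 - 2) × (0.9 - 5)/(-1 - 5) = 0.250556
L_1(0.9) = (0.9 - (-1))/(2 - (-1)) × (0.9 - 5)/(2 - 5) = 0.865556
L_2(0.9) = (0.9 - (-1))/(5 - (-1)) × (0.9 - 2)/(5 - 2) = -0.116111

P(0.9) = 15×L_0(0.9) + (-9)×L_1(0.9) + 5×L_2(0.9)
P(0.9) = -4.612222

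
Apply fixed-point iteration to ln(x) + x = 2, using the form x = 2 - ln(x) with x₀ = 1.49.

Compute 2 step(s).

Equation: ln(x) + x = 2
Fixed-point form: x = 2 - ln(x)
x₀ = 1.49

x_1 = g(1.490000) = 1.601224
x_2 = g(1.601224) = 1.529232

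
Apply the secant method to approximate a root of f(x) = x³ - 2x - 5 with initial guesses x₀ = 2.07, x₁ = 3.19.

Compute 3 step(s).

f(x) = x³ - 2x - 5
x₀ = 2.07, x₁ = 3.19

Secant formula: x_{n+1} = x_n - f(x_n)(x_n - x_{n-1})/(f(x_n) - f(x_{n-1}))

Iteration 1:
  f(2.070000) = -0.270257
  f(3.190000) = 21.081759
  x_2 = 3.190000 - 21.081759×(3.190000 - 2.070000)/(21.081759 - (-0.270257))
       = 2.084176
Iteration 2:
  f(3.190000) = 21.081759
  f(2.084176) = -0.115129
  x_3 = 2.084176 - (-0.115129)×(2.084176 - 3.190000)/(-0.115129 - 21.081759)
       = 2.090182
Iteration 3:
  f(2.084176) = -0.115129
  f(2.090182) = -0.048647
  x_4 = 2.090182 - (-0.048647)×(2.090182 - 2.084176)/(-0.048647 - (-0.115129))
       = 2.094577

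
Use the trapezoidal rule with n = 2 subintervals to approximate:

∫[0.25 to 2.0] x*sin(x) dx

f(x) = x*sin(x)
a = 0.25, b = 2.0, n = 2
h = (b - a)/n = 0.875000

Trapezoidal rule: (h/2)[f(x₀) + 2f(x₁) + 2f(x₂) + ... + f(xₙ)]

x_0 = 0.2500, f(x_0) = 0.061851, coefficient = 1
x_1 = 1.1250, f(x_1) = 1.015051, coefficient = 2
x_2 = 2.0000, f(x_2) = 1.818595, coefficient = 1

I ≈ (0.875000/2) × 3.910548 = 1.710865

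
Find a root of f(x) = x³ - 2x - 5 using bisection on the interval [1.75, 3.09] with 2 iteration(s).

f(x) = x³ - 2x - 5
Initial interval: [1.75, 3.09]

Iteration 1:
  c_1 = (1.750000 + 3.090000)/2 = 2.420000
  f(c_1) = f(2.420000) = 4.332488
  f(a) × f(c) < 0, new interval: [1.750000, 2.420000]
Iteration 2:
  c_2 = (1.750000 + 2.420000)/2 = 2.085000
  f(c_2) = f(2.085000) = -0.106036
  f(a) × f(c) ≥ 0, new interval: [2.085000, 2.420000]

After 2 iteration(s), the approximation is c_2 = 2.085000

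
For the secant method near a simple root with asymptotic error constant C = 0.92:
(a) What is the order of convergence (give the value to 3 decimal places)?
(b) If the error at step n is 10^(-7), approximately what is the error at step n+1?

(a) Secant method has superlinear convergence with order φ = (1+√5)/2 ≈ 1.618.
    This means |e_{n+1}| ≈ C|e_n|^1.618.

(b) With |e_n| = 10^(-7) and C = 0.92:
    |e_{n+1}| ≈ 0.92 × (10^(-7))^1.618 = 0.92 × 10^(-11.33)

(a) ≈ 1.618 (golden ratio); (b) |e_{n+1}| ≈ 4.341e-12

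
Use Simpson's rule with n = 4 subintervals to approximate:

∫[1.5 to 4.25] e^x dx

f(x) = e^x
a = 1.5, b = 4.25, n = 4
h = (b - a)/n = 0.687500

Simpson's rule: (h/3)[f(x₀) + 4f(x₁) + 2f(x₂) + ... + f(xₙ)]

x_0 = 1.5000, f(x_0) = 4.481689, coefficient = 1
x_1 = 2.1875, f(x_1) = 8.912903, coefficient = 4
x_2 = 2.8750, f(x_2) = 17.725424, coefficient = 2
x_3 = 3.5625, f(x_3) = 35.251215, coefficient = 4
x_4 = 4.2500, f(x_4) = 70.105412, coefficient = 1

I ≈ (0.687500/3) × 286.694422 = 65.700805
Exact value: 65.623723
Error: 0.077082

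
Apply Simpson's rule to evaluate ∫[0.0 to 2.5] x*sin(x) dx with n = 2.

f(x) = x*sin(x)
a = 0.0, b = 2.5, n = 2
h = (b - a)/n = 1.250000

Simpson's rule: (h/3)[f(x₀) + 4f(x₁) + 2f(x₂) + ... + f(xₙ)]

x_0 = 0.0000, f(x_0) = 0.000000, coefficient = 1
x_1 = 1.2500, f(x_1) = 1.186231, coefficient = 4
x_2 = 2.5000, f(x_2) = 1.496180, coefficient = 1

I ≈ (1.250000/3) × 6.241103 = 2.600460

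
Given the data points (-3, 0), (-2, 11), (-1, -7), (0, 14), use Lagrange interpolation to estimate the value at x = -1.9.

Lagrange interpolation formula:
P(x) = Σ yᵢ × Lᵢ(x)
where Lᵢ(x) = Π_{j≠i} (x - xⱼ)/(xᵢ - xⱼ)

L_0(-1.9) = (-1.9 - (-2))/(-3 - (-2)) × (-1.9 - (-1))/(-3 - (-1)) × (-1.9 - 0)/(-3 - 0) = -0.028500
L_1(-1.9) = (-1.9 - (-3))/(-2 - (-3)) × (-1.9 - (-1))/(-2 - (-1)) × (-1.9 - 0)/(-2 - 0) = 0.940500
L_2(-1.9) = (-1.9 - (-3))/(-1 - (-3)) × (-1.9 - (-2))/(-1 - (-2)) × (-1.9 - 0)/(-1 - 0) = 0.104500
L_3(-1.9) = (-1.9 - (-3))/(0 - (-3)) × (-1.9 - (-2))/(0 - (-2)) × (-1.9 - (-1))/(0 - (-1)) = -0.016500

P(-1.9) = 0×L_0(-1.9) + 11×L_1(-1.9) + (-7)×L_2(-1.9) + 14×L_3(-1.9)
P(-1.9) = 9.383000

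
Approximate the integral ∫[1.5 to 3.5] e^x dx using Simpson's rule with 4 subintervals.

f(x) = e^x
a = 1.5, b = 3.5, n = 4
h = (b - a)/n = 0.500000

Simpson's rule: (h/3)[f(x₀) + 4f(x₁) + 2f(x₂) + ... + f(xₙ)]

x_0 = 1.5000, f(x_0) = 4.481689, coefficient = 1
x_1 = 2.0000, f(x_1) = 7.389056, coefficient = 4
x_2 = 2.5000, f(x_2) = 12.182494, coefficient = 2
x_3 = 3.0000, f(x_3) = 20.085537, coefficient = 4
x_4 = 3.5000, f(x_4) = 33.115452, coefficient = 1

I ≈ (0.500000/3) × 171.860501 = 28.643417
Exact value: 28.633763
Error: 0.009654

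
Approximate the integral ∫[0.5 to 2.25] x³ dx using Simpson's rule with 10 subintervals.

f(x) = x³
a = 0.5, b = 2.25, n = 10
h = (b - a)/n = 0.175000

Simpson's rule: (h/3)[f(x₀) + 4f(x₁) + 2f(x₂) + ... + f(xₙ)]

x_0 = 0.5000, f(x_0) = 0.125000, coefficient = 1
x_1 = 0.6750, f(x_1) = 0.307547, coefficient = 4
x_2 = 0.8500, f(x_2) = 0.614125, coefficient = 2
x_3 = 1.0250, f(x_3) = 1.076891, coefficient = 4
x_4 = 1.2000, f(x_4) = 1.728000, coefficient = 2
x_5 = 1.3750, f(x_5) = 2.599609, coefficient = 4
x_6 = 1.5500, f(x_6) = 3.723875, coefficient = 2
x_7 = 1.7250, f(x_7) = 5.132953, coefficient = 4
x_8 = 1.9000, f(x_8) = 6.859000, coefficient = 2
x_9 = 2.0750, f(x_9) = 8.934172, coefficient = 4
x_10 = 2.2500, f(x_10) = 11.390625, coefficient = 1

I ≈ (0.175000/3) × 109.570312 = 6.391602
Exact value: 6.391602
Error: 0.000000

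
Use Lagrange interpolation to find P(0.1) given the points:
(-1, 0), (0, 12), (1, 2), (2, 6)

Lagrange interpolation formula:
P(x) = Σ yᵢ × Lᵢ(x)
where Lᵢ(x) = Π_{j≠i} (x - xⱼ)/(xᵢ - xⱼ)

L_0(0.1) = (0.1 - 0)/(-1 - 0) × (0.1 - 1)/(-1 - 1) × (0.1 - 2)/(-1 - 2) = -0.028500
L_1(0.1) = (0.1 - (-1))/(0 - (-1)) × (0.1 - 1)/(0 - 1) × (0.1 - 2)/(0 - 2) = 0.940500
L_2(0.1) = (0.1 - (-1))/(1 - (-1)) × (0.1 - 0)/(1 - 0) × (0.1 - 2)/(1 - 2) = 0.104500
L_3(0.1) = (0.1 - (-1))/(2 - (-1)) × (0.1 - 0)/(2 - 0) × (0.1 - 1)/(2 - 1) = -0.016500

P(0.1) = 0×L_0(0.1) + 12×L_1(0.1) + 2×L_2(0.1) + 6×L_3(0.1)
P(0.1) = 11.396000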